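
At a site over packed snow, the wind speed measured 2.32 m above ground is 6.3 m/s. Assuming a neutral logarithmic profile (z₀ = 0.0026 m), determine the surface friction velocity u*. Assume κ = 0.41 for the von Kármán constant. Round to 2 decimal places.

u* ≈ 0.38 m/s

Log law: V(z) = (u*/κ) · ln(z/z₀) ⇒ u* = κ · V / ln(z/z₀)
u* = 0.41 × 6.3 / ln(2.32/0.0026) = 0.41 × 6.3 / 6.7938
   = 2.5830 / 6.7938 = 0.3802 m/s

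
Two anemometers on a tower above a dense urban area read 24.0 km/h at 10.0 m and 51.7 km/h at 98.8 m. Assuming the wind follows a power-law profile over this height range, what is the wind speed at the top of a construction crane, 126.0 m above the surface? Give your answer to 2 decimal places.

56.09 km/h

First find α: α = ln(V₂/V₁)/ln(z₂/z₁) = ln(51.7/24.0)/ln(98.8/10.0) = 0.76740/2.29051 = 0.3350
Extrapolate from 98.8 m to 126.0 m: V₃ = 51.7 × (126.0/98.8)^0.3350 = 51.7 × 1.0849 = 56.0886 km/h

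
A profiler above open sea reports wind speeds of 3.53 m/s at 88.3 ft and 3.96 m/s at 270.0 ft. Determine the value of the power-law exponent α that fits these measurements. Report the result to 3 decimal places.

α ≈ 0.103

Power law: V₂/V₁ = (z₂/z₁)^α ⇒ α = ln(V₂/V₁) / ln(z₂/z₁)
α = ln(3.96/3.53) / ln(270.0/88.3) = ln(1.1218) / ln(3.0578)
  = 0.11495 / 1.11768 = 0.10284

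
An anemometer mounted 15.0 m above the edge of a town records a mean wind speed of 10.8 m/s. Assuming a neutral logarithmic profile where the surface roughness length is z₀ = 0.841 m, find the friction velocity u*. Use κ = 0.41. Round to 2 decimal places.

Log law: V(z) = (u*/κ) · ln(z/z₀) ⇒ u* = κ · V / ln(z/z₀)
u* = 0.41 × 10.8 / ln(15.0/0.841) = 0.41 × 10.8 / 2.8812
   = 4.4280 / 2.8812 = 1.5369 m/s

u* ≈ 1.54 m/s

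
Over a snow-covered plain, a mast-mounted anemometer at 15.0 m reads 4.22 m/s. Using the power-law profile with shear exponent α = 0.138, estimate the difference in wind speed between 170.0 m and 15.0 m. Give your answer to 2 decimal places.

Power law: V₂ = V₁ · (z₂/z₁)^α = 4.22 × (11.3333)^0.138 = 5.8995 m/s
ΔV = 5.8995 − 4.22 = 1.6795 m/s

1.68 m/s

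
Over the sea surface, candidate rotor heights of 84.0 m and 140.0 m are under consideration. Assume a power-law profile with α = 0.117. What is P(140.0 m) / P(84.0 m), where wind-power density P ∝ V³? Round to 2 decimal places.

Speed ratio: V_B/V_A = (z_B/z_A)^α = (140.0/84.0)^0.117 = (1.6667)^0.117 = 1.06159
Power-density ratio: P_B/P_A = (V_B/V_A)³ = (1.06159)³ = 1.19638

1.20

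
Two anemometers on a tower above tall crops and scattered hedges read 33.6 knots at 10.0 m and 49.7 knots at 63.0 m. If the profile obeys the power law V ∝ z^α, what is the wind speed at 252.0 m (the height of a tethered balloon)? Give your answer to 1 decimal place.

First find α: α = ln(V₂/V₁)/ln(z₂/z₁) = ln(49.7/33.6)/ln(63.0/10.0) = 0.39148/1.84055 = 0.2127
Extrapolate from 63.0 m to 252.0 m: V₃ = 49.7 × (252.0/63.0)^0.2127 = 49.7 × 1.3429 = 66.7441 knots

66.7 knots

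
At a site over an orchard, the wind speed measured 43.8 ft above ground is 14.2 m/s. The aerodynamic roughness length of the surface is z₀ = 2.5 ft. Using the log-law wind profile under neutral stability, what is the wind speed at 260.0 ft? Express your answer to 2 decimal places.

Log law: V(z) ∝ ln(z/z₀), so V₂/V₁ = ln(z₂/z₀) / ln(z₁/z₀).
ln(260.0/2.5) = 4.6444, ln(43.8/2.5) = 2.8633
V₂ = 14.2 × 4.6444/2.8633 = 14.2 × 1.6220 = 23.0326 m/s

23.03 m/s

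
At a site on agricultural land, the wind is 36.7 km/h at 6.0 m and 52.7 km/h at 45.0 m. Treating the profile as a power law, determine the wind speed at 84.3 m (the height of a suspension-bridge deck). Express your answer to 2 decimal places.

58.99 km/h

First find α: α = ln(V₂/V₁)/ln(z₂/z₁) = ln(52.7/36.7)/ln(45.0/6.0) = 0.36184/2.01490 = 0.1796
Extrapolate from 45.0 m to 84.3 m: V₃ = 52.7 × (84.3/45.0)^0.1796 = 52.7 × 1.1193 = 58.9885 km/h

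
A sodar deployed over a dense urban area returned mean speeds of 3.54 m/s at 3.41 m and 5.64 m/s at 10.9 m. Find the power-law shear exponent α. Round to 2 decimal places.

Power law: V₂/V₁ = (z₂/z₁)^α ⇒ α = ln(V₂/V₁) / ln(z₂/z₁)
α = ln(5.64/3.54) / ln(10.9/3.41) = ln(1.5932) / ln(3.1965)
  = 0.46576 / 1.16205 = 0.40081

α ≈ 0.40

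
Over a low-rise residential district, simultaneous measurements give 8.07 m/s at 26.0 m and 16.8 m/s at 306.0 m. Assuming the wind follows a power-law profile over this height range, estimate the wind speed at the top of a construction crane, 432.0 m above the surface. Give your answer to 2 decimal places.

First find α: α = ln(V₂/V₁)/ln(z₂/z₁) = ln(16.8/8.07)/ln(306.0/26.0) = 0.73323/2.46549 = 0.2974
Extrapolate from 306.0 m to 432.0 m: V₃ = 16.8 × (432.0/306.0)^0.2974 = 16.8 × 1.1080 = 18.6144 m/s

18.61 m/s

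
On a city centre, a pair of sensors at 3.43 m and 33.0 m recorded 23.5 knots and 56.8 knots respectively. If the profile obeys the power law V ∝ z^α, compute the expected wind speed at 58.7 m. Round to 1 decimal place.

First find α: α = ln(V₂/V₁)/ln(z₂/z₁) = ln(56.8/23.5)/ln(33.0/3.43) = 0.88254/2.26395 = 0.3898
Extrapolate from 33.0 m to 58.7 m: V₃ = 56.8 × (58.7/33.0)^0.3898 = 56.8 × 1.2517 = 71.0971 knots

71.1 knots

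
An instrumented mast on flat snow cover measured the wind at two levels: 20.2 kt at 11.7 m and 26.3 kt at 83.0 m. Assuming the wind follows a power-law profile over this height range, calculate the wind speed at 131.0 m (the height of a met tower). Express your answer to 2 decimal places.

27.97 kt

First find α: α = ln(V₂/V₁)/ln(z₂/z₁) = ln(26.3/20.2)/ln(83.0/11.7) = 0.26389/1.95925 = 0.1347
Extrapolate from 83.0 m to 131.0 m: V₃ = 26.3 × (131.0/83.0)^0.1347 = 26.3 × 1.0634 = 27.9673 kt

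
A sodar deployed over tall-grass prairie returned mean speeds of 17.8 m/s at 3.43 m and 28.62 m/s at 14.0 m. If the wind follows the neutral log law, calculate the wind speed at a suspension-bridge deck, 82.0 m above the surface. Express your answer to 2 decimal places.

Log law: V ∝ ln(z/z₀). From the pair, with r = V₁/V₂ = 0.62194,
ln z₀ = (ln z₁ − r·ln z₂)/(1 − r) = (1.2326 − 0.62194×2.6391)/0.37806 = -1.0813 → z₀ = 0.3392 m
V₃ = V₁ · ln(z₃/z₀)/ln(z₁/z₀) = 17.8 × 5.4880/2.3138 = 42.2184 m/s

42.22 m/s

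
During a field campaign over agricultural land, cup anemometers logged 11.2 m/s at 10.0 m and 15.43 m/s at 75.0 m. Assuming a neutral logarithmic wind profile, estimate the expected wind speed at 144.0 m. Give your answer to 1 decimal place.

16.8 m/s

Log law: V ∝ ln(z/z₀). From the pair, with r = V₁/V₂ = 0.72586,
ln z₀ = (ln z₁ − r·ln z₂)/(1 − r) = (2.3026 − 0.72586×4.3175)/0.27414 = -3.0324 → z₀ = 0.04820 m
V₃ = V₁ · ln(z₃/z₀)/ln(z₁/z₀) = 11.2 × 8.0022/5.3350 = 16.7995 m/s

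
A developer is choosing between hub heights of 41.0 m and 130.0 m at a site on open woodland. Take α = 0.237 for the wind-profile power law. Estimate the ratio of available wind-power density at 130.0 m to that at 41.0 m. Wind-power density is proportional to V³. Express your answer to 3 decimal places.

2.272

Speed ratio: V_B/V_A = (z_B/z_A)^α = (130.0/41.0)^0.237 = (3.1707)^0.237 = 1.31454
Power-density ratio: P_B/P_A = (V_B/V_A)³ = (1.31454)³ = 2.27156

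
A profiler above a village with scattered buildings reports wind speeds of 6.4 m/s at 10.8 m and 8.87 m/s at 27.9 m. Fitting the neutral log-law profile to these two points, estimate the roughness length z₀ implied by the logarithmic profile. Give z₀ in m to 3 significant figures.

Log law: V(z) ∝ ln(z/z₀). With r = V₁/V₂ = 6.4/8.87 = 0.72153,
r · ln(z₂/z₀) = ln(z₁/z₀) ⇒ ln z₀ = (ln z₁ − r·ln z₂)/(1 − r)
ln z₀ = (2.37955 − 0.72153×3.32863) / 0.27847 = -0.0796
z₀ = exp(-0.0796) = 0.9235 m

z₀ ≈ 0.923 m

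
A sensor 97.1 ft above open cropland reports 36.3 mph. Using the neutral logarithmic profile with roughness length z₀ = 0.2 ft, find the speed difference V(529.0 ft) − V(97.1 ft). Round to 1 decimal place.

Log law: V₂ = V₁ · ln(z₂/z₀)/ln(z₁/z₀) = 36.3 × 7.8804/6.1852 = 46.2492 mph
ΔV = 46.2492 − 36.3 = 9.9492 mph

9.9 mph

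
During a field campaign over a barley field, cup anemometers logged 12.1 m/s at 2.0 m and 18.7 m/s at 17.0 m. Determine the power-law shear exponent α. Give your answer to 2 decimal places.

Power law: V₂/V₁ = (z₂/z₁)^α ⇒ α = ln(V₂/V₁) / ln(z₂/z₁)
α = ln(18.7/12.1) / ln(17.0/2.0) = ln(1.5455) / ln(8.5000)
  = 0.43532 / 2.14007 = 0.20341

α ≈ 0.20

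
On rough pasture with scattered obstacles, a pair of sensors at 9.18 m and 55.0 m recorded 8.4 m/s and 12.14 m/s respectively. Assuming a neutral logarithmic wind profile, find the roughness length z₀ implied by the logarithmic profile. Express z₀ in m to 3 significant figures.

z₀ ≈ 0.165 m

Log law: V(z) ∝ ln(z/z₀). With r = V₁/V₂ = 8.4/12.14 = 0.69193,
r · ln(z₂/z₀) = ln(z₁/z₀) ⇒ ln z₀ = (ln z₁ − r·ln z₂)/(1 − r)
ln z₀ = (2.21703 − 0.69193×4.00733) / 0.30807 = -1.8040
z₀ = exp(-1.8040) = 0.1646 m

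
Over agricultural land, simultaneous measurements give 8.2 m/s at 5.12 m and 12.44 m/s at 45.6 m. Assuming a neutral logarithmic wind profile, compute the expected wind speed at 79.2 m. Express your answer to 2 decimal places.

Log law: V ∝ ln(z/z₀). From the pair, with r = V₁/V₂ = 0.65916,
ln z₀ = (ln z₁ − r·ln z₂)/(1 − r) = (1.6332 − 0.65916×3.8199)/0.34084 = -2.5959 → z₀ = 0.07458 m
V₃ = V₁ · ln(z₃/z₀)/ln(z₁/z₀) = 8.2 × 6.9679/4.2291 = 13.5104 m/s

13.51 m/s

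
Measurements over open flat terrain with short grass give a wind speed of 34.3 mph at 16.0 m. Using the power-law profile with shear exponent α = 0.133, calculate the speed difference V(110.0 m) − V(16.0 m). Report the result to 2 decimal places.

Power law: V₂ = V₁ · (z₂/z₁)^α = 34.3 × (6.8750)^0.133 = 44.3253 mph
ΔV = 44.3253 − 34.3 = 10.0253 mph

10.03 mph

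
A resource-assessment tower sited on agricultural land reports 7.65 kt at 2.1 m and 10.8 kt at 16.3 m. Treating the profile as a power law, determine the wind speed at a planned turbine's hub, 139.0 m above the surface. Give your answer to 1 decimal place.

First find α: α = ln(V₂/V₁)/ln(z₂/z₁) = ln(10.8/7.65)/ln(16.3/2.1) = 0.34484/2.04923 = 0.1683
Extrapolate from 16.3 m to 139.0 m: V₃ = 10.8 × (139.0/16.3)^0.1683 = 10.8 × 1.4343 = 15.4904 kt

15.5 kt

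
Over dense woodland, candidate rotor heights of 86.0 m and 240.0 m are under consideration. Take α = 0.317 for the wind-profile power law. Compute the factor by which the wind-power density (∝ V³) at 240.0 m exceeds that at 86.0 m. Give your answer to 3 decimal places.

2.654

Speed ratio: V_B/V_A = (z_B/z_A)^α = (240.0/86.0)^0.317 = (2.7907)^0.317 = 1.38449
Power-density ratio: P_B/P_A = (V_B/V_A)³ = (1.38449)³ = 2.65383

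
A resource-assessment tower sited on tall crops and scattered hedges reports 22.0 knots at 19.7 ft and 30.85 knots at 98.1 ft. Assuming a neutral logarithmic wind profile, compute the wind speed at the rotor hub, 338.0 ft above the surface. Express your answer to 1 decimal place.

37.7 knots

Log law: V ∝ ln(z/z₀). From the pair, with r = V₁/V₂ = 0.71313,
ln z₀ = (ln z₁ − r·ln z₂)/(1 − r) = (2.9806 − 0.71313×4.5860)/0.28687 = -1.0101 → z₀ = 0.3642 ft
V₃ = V₁ · ln(z₃/z₀)/ln(z₁/z₀) = 22.0 × 6.8332/3.9907 = 37.6696 knots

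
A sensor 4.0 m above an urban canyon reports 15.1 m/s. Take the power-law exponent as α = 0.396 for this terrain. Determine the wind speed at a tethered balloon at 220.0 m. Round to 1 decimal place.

Power-law profile: V₂ = V₁ · (z₂/z₁)^α
V₂ = 15.1 × (220.0/4.0)^0.396 = 15.1 × (55.0000)^0.396
    = 15.1 × 4.8886 = 73.8177 m/s

73.8 m/s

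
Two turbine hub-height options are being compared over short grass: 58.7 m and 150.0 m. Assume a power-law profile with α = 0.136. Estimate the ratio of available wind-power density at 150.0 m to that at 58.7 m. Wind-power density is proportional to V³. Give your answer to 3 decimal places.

Speed ratio: V_B/V_A = (z_B/z_A)^α = (150.0/58.7)^0.136 = (2.5554)^0.136 = 1.13609
Power-density ratio: P_B/P_A = (V_B/V_A)³ = (1.13609)³ = 1.46636

1.466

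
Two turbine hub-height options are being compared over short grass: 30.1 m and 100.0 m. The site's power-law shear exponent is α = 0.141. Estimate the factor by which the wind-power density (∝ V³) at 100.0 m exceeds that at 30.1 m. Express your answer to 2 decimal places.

1.66

Speed ratio: V_B/V_A = (z_B/z_A)^α = (100.0/30.1)^0.141 = (3.3223)^0.141 = 1.18446
Power-density ratio: P_B/P_A = (V_B/V_A)³ = (1.18446)³ = 1.66175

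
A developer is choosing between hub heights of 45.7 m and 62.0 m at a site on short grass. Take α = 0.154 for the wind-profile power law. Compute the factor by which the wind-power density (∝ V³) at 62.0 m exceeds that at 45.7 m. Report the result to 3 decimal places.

1.151

Speed ratio: V_B/V_A = (z_B/z_A)^α = (62.0/45.7)^0.154 = (1.3567)^0.154 = 1.04810
Power-density ratio: P_B/P_A = (V_B/V_A)³ = (1.04810)³ = 1.15134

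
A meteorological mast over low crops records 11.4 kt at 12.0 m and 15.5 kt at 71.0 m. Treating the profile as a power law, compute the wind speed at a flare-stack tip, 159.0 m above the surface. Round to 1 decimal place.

17.8 kt

First find α: α = ln(V₂/V₁)/ln(z₂/z₁) = ln(15.5/11.4)/ln(71.0/12.0) = 0.30723/1.77777 = 0.1728
Extrapolate from 71.0 m to 159.0 m: V₃ = 15.5 × (159.0/71.0)^0.1728 = 15.5 × 1.1495 = 17.8173 kt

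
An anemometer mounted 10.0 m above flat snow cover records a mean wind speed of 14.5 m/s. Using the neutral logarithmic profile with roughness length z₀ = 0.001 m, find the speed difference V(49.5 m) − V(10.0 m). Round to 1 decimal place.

Log law: V₂ = V₁ · ln(z₂/z₀)/ln(z₁/z₀) = 14.5 × 10.8097/9.2103 = 17.0179 m/s
ΔV = 17.0179 − 14.5 = 2.5179 m/s

2.5 m/s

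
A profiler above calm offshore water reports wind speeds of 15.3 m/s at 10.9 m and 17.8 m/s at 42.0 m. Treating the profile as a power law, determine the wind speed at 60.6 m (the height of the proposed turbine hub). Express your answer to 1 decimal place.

18.5 m/s

First find α: α = ln(V₂/V₁)/ln(z₂/z₁) = ln(17.8/15.3)/ln(42.0/10.9) = 0.15135/1.34891 = 0.1122
Extrapolate from 42.0 m to 60.6 m: V₃ = 17.8 × (60.6/42.0)^0.1122 = 17.8 × 1.0420 = 18.5475 m/s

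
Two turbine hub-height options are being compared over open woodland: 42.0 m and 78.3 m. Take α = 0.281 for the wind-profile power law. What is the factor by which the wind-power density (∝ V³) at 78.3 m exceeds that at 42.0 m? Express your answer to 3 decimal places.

Speed ratio: V_B/V_A = (z_B/z_A)^α = (78.3/42.0)^0.281 = (1.8643)^0.281 = 1.19128
Power-density ratio: P_B/P_A = (V_B/V_A)³ = (1.19128)³ = 1.69060

1.691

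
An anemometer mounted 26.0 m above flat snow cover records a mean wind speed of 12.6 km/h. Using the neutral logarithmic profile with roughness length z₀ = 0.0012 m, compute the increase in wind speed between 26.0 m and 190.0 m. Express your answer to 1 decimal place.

Log law: V₂ = V₁ · ln(z₂/z₀)/ln(z₁/z₀) = 12.6 × 11.9725/9.9835 = 15.1102 km/h
ΔV = 15.1102 − 12.6 = 2.5102 km/h

2.5 km/h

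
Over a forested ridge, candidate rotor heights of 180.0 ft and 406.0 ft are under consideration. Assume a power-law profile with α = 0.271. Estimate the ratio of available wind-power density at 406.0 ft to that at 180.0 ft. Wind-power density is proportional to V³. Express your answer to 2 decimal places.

1.94

Speed ratio: V_B/V_A = (z_B/z_A)^α = (406.0/180.0)^0.271 = (2.2556)^0.271 = 1.24661
Power-density ratio: P_B/P_A = (V_B/V_A)³ = (1.24661)³ = 1.93729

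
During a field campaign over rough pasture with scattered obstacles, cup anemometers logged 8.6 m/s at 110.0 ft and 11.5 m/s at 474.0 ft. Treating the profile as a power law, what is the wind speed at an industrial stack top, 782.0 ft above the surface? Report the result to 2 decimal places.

12.70 m/s

First find α: α = ln(V₂/V₁)/ln(z₂/z₁) = ln(11.5/8.6)/ln(474.0/110.0) = 0.29058/1.46073 = 0.1989
Extrapolate from 474.0 ft to 782.0 ft: V₃ = 11.5 × (782.0/474.0)^0.1989 = 11.5 × 1.1047 = 12.7043 m/s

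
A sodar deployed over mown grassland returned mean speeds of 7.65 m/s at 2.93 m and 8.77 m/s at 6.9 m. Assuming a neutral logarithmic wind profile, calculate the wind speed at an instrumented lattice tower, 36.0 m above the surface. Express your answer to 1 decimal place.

10.9 m/s

Log law: V ∝ ln(z/z₀). From the pair, with r = V₁/V₂ = 0.87229,
ln z₀ = (ln z₁ − r·ln z₂)/(1 − r) = (1.0750 − 0.87229×1.9315)/0.12771 = -4.7753 → z₀ = 0.008435 m
V₃ = V₁ · ln(z₃/z₀)/ln(z₁/z₀) = 7.65 × 8.3588/5.8503 = 10.9302 m/s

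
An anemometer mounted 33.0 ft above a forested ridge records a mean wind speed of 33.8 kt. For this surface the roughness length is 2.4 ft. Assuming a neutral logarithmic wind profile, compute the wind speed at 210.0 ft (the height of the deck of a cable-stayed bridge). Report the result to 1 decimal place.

57.7 kt

Log law: V(z) ∝ ln(z/z₀), so V₂/V₁ = ln(z₂/z₀) / ln(z₁/z₀).
ln(210.0/2.4) = 4.4716, ln(33.0/2.4) = 2.6210
V₂ = 33.8 × 4.4716/2.6210 = 33.8 × 1.7061 = 57.6647 kt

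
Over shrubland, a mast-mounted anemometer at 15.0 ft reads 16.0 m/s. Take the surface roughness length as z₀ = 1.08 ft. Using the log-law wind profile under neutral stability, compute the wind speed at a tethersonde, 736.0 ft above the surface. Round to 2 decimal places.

Log law: V(z) ∝ ln(z/z₀), so V₂/V₁ = ln(z₂/z₀) / ln(z₁/z₀).
ln(736.0/1.08) = 6.5243, ln(15.0/1.08) = 2.6311
V₂ = 16.0 × 6.5243/2.6311 = 16.0 × 2.4797 = 39.6749 m/s

39.67 m/s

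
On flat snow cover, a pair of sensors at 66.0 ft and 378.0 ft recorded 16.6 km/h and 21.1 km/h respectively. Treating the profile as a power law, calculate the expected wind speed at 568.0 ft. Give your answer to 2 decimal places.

22.31 km/h

First find α: α = ln(V₂/V₁)/ln(z₂/z₁) = ln(21.1/16.6)/ln(378.0/66.0) = 0.23987/1.74524 = 0.1374
Extrapolate from 378.0 ft to 568.0 ft: V₃ = 21.1 × (568.0/378.0)^0.1374 = 21.1 × 1.0576 = 22.3147 km/h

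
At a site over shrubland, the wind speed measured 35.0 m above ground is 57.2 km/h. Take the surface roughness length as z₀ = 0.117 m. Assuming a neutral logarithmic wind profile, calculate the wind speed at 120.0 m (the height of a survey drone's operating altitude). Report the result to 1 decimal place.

Log law: V(z) ∝ ln(z/z₀), so V₂/V₁ = ln(z₂/z₀) / ln(z₁/z₀).
ln(120.0/0.117) = 6.9331, ln(35.0/0.117) = 5.7009
V₂ = 57.2 × 6.9331/5.7009 = 57.2 × 1.2161 = 69.5627 km/h

69.6 km/h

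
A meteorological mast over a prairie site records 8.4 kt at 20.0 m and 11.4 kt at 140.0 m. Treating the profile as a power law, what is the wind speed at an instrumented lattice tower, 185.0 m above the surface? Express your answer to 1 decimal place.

11.9 kt

First find α: α = ln(V₂/V₁)/ln(z₂/z₁) = ln(11.4/8.4)/ln(140.0/20.0) = 0.30538/1.94591 = 0.1569
Extrapolate from 140.0 m to 185.0 m: V₃ = 11.4 × (185.0/140.0)^0.1569 = 11.4 × 1.0447 = 11.9097 kt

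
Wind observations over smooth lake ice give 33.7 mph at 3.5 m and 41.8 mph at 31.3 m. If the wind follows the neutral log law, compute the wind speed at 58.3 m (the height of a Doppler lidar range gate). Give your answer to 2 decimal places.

44.10 mph

Log law: V ∝ ln(z/z₀). From the pair, with r = V₁/V₂ = 0.80622,
ln z₀ = (ln z₁ − r·ln z₂)/(1 − r) = (1.2528 − 0.80622×3.4436)/0.19378 = -7.8623 → z₀ = 0.0003850 m
V₃ = V₁ · ln(z₃/z₀)/ln(z₁/z₀) = 33.7 × 11.9279/9.1150 = 44.0996 mph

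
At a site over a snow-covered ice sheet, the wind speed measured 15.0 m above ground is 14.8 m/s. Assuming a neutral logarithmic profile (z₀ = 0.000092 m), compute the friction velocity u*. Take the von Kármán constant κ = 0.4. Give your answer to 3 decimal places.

u* ≈ 0.493 m/s

Log law: V(z) = (u*/κ) · ln(z/z₀) ⇒ u* = κ · V / ln(z/z₀)
u* = 0.4 × 14.8 / ln(15.0/0.000092) = 0.4 × 14.8 / 12.0018
   = 5.9200 / 12.0018 = 0.4933 m/s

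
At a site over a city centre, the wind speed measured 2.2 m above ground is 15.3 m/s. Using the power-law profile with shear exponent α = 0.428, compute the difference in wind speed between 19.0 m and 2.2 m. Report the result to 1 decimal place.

23.2 m/s

Power law: V₂ = V₁ · (z₂/z₁)^α = 15.3 × (8.6364)^0.428 = 38.4983 m/s
ΔV = 38.4983 − 15.3 = 23.1983 m/s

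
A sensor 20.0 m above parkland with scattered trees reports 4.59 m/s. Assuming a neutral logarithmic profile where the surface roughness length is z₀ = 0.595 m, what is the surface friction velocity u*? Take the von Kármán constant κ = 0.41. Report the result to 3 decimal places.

Log law: V(z) = (u*/κ) · ln(z/z₀) ⇒ u* = κ · V / ln(z/z₀)
u* = 0.41 × 4.59 / ln(20.0/0.595) = 0.41 × 4.59 / 3.5149
   = 1.8819 / 3.5149 = 0.5354 m/s

u* ≈ 0.535 m/s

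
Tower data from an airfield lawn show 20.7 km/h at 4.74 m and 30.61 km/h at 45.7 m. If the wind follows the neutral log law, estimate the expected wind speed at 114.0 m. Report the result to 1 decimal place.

34.6 km/h

Log law: V ∝ ln(z/z₀). From the pair, with r = V₁/V₂ = 0.67625,
ln z₀ = (ln z₁ − r·ln z₂)/(1 − r) = (1.5560 − 0.67625×3.8221)/0.32375 = -3.1773 → z₀ = 0.04170 m
V₃ = V₁ · ln(z₃/z₀)/ln(z₁/z₀) = 20.7 × 7.9135/4.7333 = 34.6076 km/h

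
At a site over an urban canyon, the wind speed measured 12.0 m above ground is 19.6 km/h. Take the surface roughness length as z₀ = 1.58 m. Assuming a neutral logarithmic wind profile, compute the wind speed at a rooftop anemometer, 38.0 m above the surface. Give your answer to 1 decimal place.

30.7 km/h

Log law: V(z) ∝ ln(z/z₀), so V₂/V₁ = ln(z₂/z₀) / ln(z₁/z₀).
ln(38.0/1.58) = 3.1802, ln(12.0/1.58) = 2.0275
V₂ = 19.6 × 3.1802/2.0275 = 19.6 × 1.5685 = 30.7431 km/h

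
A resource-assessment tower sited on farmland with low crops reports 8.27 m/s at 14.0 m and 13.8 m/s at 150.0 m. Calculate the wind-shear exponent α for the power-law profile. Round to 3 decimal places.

α ≈ 0.216

Power law: V₂/V₁ = (z₂/z₁)^α ⇒ α = ln(V₂/V₁) / ln(z₂/z₁)
α = ln(13.8/8.27) / ln(150.0/14.0) = ln(1.6687) / ln(10.7143)
  = 0.51203 / 2.37158 = 0.21590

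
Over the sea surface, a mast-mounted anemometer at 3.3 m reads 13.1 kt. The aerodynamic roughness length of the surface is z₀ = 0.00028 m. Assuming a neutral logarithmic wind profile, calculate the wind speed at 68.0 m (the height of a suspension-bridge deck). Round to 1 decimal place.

17.3 kt

Log law: V(z) ∝ ln(z/z₀), so V₂/V₁ = ln(z₂/z₀) / ln(z₁/z₀).
ln(68.0/0.00028) = 12.4002, ln(3.3/0.00028) = 9.3746
V₂ = 13.1 × 12.4002/9.3746 = 13.1 × 1.3227 = 17.3279 kt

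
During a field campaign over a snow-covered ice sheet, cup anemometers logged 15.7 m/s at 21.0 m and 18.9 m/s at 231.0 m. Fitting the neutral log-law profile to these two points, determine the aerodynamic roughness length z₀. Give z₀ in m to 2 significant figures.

Log law: V(z) ∝ ln(z/z₀). With r = V₁/V₂ = 15.7/18.9 = 0.83069,
r · ln(z₂/z₀) = ln(z₁/z₀) ⇒ ln z₀ = (ln z₁ − r·ln z₂)/(1 − r)
ln z₀ = (3.04452 − 0.83069×5.44242) / 0.16931 = -8.7202
z₀ = exp(-8.7202) = 0.0001633 m

z₀ ≈ 0.00016 m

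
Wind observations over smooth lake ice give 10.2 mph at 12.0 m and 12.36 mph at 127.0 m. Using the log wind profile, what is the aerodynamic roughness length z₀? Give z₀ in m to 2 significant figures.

Log law: V(z) ∝ ln(z/z₀). With r = V₁/V₂ = 10.2/12.36 = 0.82524,
r · ln(z₂/z₀) = ln(z₁/z₀) ⇒ ln z₀ = (ln z₁ − r·ln z₂)/(1 − r)
ln z₀ = (2.48491 − 0.82524×4.84419) / 0.17476 = -8.6561
z₀ = exp(-8.6561) = 0.0001741 m

z₀ ≈ 0.00017 m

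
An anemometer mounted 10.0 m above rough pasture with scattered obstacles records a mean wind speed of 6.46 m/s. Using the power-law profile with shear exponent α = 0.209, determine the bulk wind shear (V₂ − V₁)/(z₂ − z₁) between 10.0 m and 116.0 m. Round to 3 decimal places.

0.041 m/s/m

Power law: V₂ = V₁ · (z₂/z₁)^α = 6.46 × (11.6000)^0.209 = 10.7821 m/s
ΔV/Δz = (10.7821 − 6.46)/(116.0 − 10.0) = 4.3221/106.0000 = 0.04077 m/s/m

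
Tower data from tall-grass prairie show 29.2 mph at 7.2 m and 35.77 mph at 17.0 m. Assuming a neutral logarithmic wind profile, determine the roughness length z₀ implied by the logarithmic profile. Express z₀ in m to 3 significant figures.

z₀ ≈ 0.158 m

Log law: V(z) ∝ ln(z/z₀). With r = V₁/V₂ = 29.2/35.77 = 0.81633,
r · ln(z₂/z₀) = ln(z₁/z₀) ⇒ ln z₀ = (ln z₁ − r·ln z₂)/(1 − r)
ln z₀ = (1.97408 − 0.81633×2.83321) / 0.18367 = -1.8443
z₀ = exp(-1.8443) = 0.1581 m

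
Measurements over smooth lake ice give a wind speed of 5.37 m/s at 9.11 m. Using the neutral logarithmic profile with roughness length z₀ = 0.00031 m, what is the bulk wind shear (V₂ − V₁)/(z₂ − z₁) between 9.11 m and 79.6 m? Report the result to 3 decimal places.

0.016 m/s/m

Log law: V₂ = V₁ · ln(z₂/z₀)/ln(z₁/z₀) = 5.37 × 12.4560/10.2883 = 6.5014 m/s
ΔV/Δz = (6.5014 − 5.37)/(79.6 − 9.11) = 1.1314/70.4900 = 0.01605 m/s/m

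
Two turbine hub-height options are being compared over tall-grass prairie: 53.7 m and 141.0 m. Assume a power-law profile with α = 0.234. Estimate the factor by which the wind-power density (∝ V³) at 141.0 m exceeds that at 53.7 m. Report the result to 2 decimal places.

Speed ratio: V_B/V_A = (z_B/z_A)^α = (141.0/53.7)^0.234 = (2.6257)^0.234 = 1.25344
Power-density ratio: P_B/P_A = (V_B/V_A)³ = (1.25344)³ = 1.96929

1.97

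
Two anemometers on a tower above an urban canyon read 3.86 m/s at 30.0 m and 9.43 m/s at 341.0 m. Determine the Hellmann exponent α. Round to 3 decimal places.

α ≈ 0.367

Power law: V₂/V₁ = (z₂/z₁)^α ⇒ α = ln(V₂/V₁) / ln(z₂/z₁)
α = ln(9.43/3.86) / ln(341.0/30.0) = ln(2.4430) / ln(11.3667)
  = 0.89323 / 2.43069 = 0.36748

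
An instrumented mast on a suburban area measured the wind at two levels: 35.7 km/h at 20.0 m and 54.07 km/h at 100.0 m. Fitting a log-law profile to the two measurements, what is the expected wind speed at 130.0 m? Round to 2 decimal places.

57.06 km/h

Log law: V ∝ ln(z/z₀). From the pair, with r = V₁/V₂ = 0.66026,
ln z₀ = (ln z₁ − r·ln z₂)/(1 − r) = (2.9957 − 0.66026×4.6052)/0.33974 = -0.1320 → z₀ = 0.8763 m
V₃ = V₁ · ln(z₃/z₀)/ln(z₁/z₀) = 35.7 × 4.9996/3.1278 = 57.0646 km/h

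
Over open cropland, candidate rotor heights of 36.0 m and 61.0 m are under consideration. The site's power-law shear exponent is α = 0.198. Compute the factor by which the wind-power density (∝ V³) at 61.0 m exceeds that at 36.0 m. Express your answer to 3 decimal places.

Speed ratio: V_B/V_A = (z_B/z_A)^α = (61.0/36.0)^0.198 = (1.6944)^0.198 = 1.11006
Power-density ratio: P_B/P_A = (V_B/V_A)³ = (1.11006)³ = 1.36786

1.368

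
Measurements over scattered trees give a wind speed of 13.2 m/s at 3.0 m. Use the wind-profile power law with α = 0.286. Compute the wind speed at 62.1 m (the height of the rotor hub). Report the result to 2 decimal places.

Power-law profile: V₂ = V₁ · (z₂/z₁)^α
V₂ = 13.2 × (62.1/3.0)^0.286 = 13.2 × (20.7000)^0.286
    = 13.2 × 2.3789 = 31.4009 m/s

31.40 m/s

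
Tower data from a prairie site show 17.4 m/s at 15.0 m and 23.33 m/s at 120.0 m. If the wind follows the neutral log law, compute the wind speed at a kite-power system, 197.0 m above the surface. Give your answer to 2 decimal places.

Log law: V ∝ ln(z/z₀). From the pair, with r = V₁/V₂ = 0.74582,
ln z₀ = (ln z₁ − r·ln z₂)/(1 − r) = (2.7081 − 0.74582×4.7875)/0.25418 = -3.3935 → z₀ = 0.03359 m
V₃ = V₁ · ln(z₃/z₀)/ln(z₁/z₀) = 17.4 × 8.6767/6.1016 = 24.7436 m/s

24.74 m/s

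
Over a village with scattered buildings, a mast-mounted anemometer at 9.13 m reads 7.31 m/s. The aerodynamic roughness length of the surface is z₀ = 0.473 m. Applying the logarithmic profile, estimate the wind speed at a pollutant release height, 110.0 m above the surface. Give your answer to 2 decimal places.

Log law: V(z) ∝ ln(z/z₀), so V₂/V₁ = ln(z₂/z₀) / ln(z₁/z₀).
ln(110.0/0.473) = 5.4491, ln(9.13/0.473) = 2.9602
V₂ = 7.31 × 5.4491/2.9602 = 7.31 × 1.8408 = 13.4561 m/s

13.46 m/s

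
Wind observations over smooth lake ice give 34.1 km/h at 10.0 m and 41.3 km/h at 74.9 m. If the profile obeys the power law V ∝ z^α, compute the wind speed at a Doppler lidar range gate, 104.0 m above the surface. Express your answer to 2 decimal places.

42.61 km/h

First find α: α = ln(V₂/V₁)/ln(z₂/z₁) = ln(41.3/34.1)/ln(74.9/10.0) = 0.19157/2.01357 = 0.0951
Extrapolate from 74.9 m to 104.0 m: V₃ = 41.3 × (104.0/74.9)^0.0951 = 41.3 × 1.0317 = 42.6100 km/h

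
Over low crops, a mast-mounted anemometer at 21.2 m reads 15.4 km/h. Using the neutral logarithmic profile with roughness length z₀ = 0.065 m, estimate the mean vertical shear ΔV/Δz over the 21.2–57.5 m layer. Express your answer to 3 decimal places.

0.073 km/h/m

Log law: V₂ = V₁ · ln(z₂/z₀)/ln(z₁/z₀) = 15.4 × 6.7852/5.7874 = 18.0551 km/h
ΔV/Δz = (18.0551 − 15.4)/(57.5 − 21.2) = 2.6551/36.3000 = 0.07314 km/h/m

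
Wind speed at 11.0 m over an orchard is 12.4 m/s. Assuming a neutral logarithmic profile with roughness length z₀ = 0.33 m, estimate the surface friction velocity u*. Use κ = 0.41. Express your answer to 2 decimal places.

u* ≈ 1.45 m/s

Log law: V(z) = (u*/κ) · ln(z/z₀) ⇒ u* = κ · V / ln(z/z₀)
u* = 0.41 × 12.4 / ln(11.0/0.33) = 0.41 × 12.4 / 3.5066
   = 5.0840 / 3.5066 = 1.4499 m/s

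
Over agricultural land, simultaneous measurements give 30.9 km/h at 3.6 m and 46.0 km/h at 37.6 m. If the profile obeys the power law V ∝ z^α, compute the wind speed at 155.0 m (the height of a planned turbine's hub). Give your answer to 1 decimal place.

58.5 km/h

First find α: α = ln(V₂/V₁)/ln(z₂/z₁) = ln(46.0/30.9)/ln(37.6/3.6) = 0.39789/2.34607 = 0.1696
Extrapolate from 37.6 m to 155.0 m: V₃ = 46.0 × (155.0/37.6)^0.1696 = 46.0 × 1.2715 = 58.4903 km/h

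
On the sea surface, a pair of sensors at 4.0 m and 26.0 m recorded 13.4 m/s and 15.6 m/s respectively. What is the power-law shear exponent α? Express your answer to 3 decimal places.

Power law: V₂/V₁ = (z₂/z₁)^α ⇒ α = ln(V₂/V₁) / ln(z₂/z₁)
α = ln(15.6/13.4) / ln(26.0/4.0) = ln(1.1642) / ln(6.5000)
  = 0.15202 / 1.87180 = 0.08121

α ≈ 0.081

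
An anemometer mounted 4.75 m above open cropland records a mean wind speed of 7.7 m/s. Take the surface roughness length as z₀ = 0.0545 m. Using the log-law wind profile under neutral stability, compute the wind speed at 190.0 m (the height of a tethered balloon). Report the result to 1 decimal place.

14.1 m/s

Log law: V(z) ∝ ln(z/z₀), so V₂/V₁ = ln(z₂/z₀) / ln(z₁/z₀).
ln(190.0/0.0545) = 8.1566, ln(4.75/0.0545) = 4.4677
V₂ = 7.7 × 8.1566/4.4677 = 7.7 × 1.8257 = 14.0577 m/s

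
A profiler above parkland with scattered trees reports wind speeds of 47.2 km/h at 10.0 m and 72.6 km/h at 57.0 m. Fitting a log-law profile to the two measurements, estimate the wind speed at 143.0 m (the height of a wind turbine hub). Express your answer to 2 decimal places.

86.02 km/h

Log law: V ∝ ln(z/z₀). From the pair, with r = V₁/V₂ = 0.65014,
ln z₀ = (ln z₁ − r·ln z₂)/(1 − r) = (2.3026 − 0.65014×4.0431)/0.34986 = -0.9317 → z₀ = 0.3939 m
V₃ = V₁ · ln(z₃/z₀)/ln(z₁/z₀) = 47.2 × 5.8945/3.2343 = 86.0233 km/h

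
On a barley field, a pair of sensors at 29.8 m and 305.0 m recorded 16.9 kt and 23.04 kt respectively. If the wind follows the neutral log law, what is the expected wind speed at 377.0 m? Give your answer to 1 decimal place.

23.6 kt

Log law: V ∝ ln(z/z₀). From the pair, with r = V₁/V₂ = 0.73351,
ln z₀ = (ln z₁ − r·ln z₂)/(1 − r) = (3.3945 − 0.73351×5.7203)/0.26649 = -3.0071 → z₀ = 0.04943 m
V₃ = V₁ · ln(z₃/z₀)/ln(z₁/z₀) = 16.9 × 8.9394/6.4016 = 23.5995 kt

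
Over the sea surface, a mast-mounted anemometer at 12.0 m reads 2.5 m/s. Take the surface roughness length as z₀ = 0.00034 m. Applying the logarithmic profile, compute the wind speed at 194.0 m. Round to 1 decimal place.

Log law: V(z) ∝ ln(z/z₀), so V₂/V₁ = ln(z₂/z₀) / ln(z₁/z₀).
ln(194.0/0.00034) = 13.2544, ln(12.0/0.00034) = 10.4715
V₂ = 2.5 × 13.2544/10.4715 = 2.5 × 1.2658 = 3.1644 m/s

3.2 m/s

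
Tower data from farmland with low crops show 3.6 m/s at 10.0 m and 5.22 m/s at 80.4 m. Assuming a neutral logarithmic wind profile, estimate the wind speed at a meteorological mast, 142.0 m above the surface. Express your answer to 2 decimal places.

5.66 m/s

Log law: V ∝ ln(z/z₀). From the pair, with r = V₁/V₂ = 0.68966,
ln z₀ = (ln z₁ − r·ln z₂)/(1 − r) = (2.3026 − 0.68966×4.3870)/0.31034 = -2.3295 → z₀ = 0.09735 m
V₃ = V₁ · ln(z₃/z₀)/ln(z₁/z₀) = 3.6 × 7.2853/4.6321 = 5.6621 m/s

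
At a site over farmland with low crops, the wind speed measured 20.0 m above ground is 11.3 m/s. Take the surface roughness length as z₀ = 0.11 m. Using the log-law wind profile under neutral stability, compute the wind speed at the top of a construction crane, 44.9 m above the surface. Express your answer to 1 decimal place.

Log law: V(z) ∝ ln(z/z₀), so V₂/V₁ = ln(z₂/z₀) / ln(z₁/z₀).
ln(44.9/0.11) = 6.0117, ln(20.0/0.11) = 5.2030
V₂ = 11.3 × 6.0117/5.2030 = 11.3 × 1.1554 = 13.0564 m/s

13.1 m/s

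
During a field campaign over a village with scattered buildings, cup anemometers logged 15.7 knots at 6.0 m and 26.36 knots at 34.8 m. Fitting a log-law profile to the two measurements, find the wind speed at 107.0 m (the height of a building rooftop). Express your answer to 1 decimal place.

33.2 knots

Log law: V ∝ ln(z/z₀). From the pair, with r = V₁/V₂ = 0.59560,
ln z₀ = (ln z₁ − r·ln z₂)/(1 − r) = (1.7918 − 0.59560×3.5496)/0.40440 = -0.7972 → z₀ = 0.4506 m
V₃ = V₁ · ln(z₃/z₀)/ln(z₁/z₀) = 15.7 × 5.4700/2.5890 = 33.1714 knots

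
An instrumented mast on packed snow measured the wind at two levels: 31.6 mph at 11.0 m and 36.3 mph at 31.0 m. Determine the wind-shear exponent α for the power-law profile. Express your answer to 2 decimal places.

Power law: V₂/V₁ = (z₂/z₁)^α ⇒ α = ln(V₂/V₁) / ln(z₂/z₁)
α = ln(36.3/31.6) / ln(31.0/11.0) = ln(1.1487) / ln(2.8182)
  = 0.13866 / 1.03609 = 0.13383

α ≈ 0.13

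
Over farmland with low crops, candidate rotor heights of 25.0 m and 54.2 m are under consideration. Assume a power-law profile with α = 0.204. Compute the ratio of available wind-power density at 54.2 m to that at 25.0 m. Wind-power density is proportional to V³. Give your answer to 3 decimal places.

Speed ratio: V_B/V_A = (z_B/z_A)^α = (54.2/25.0)^0.204 = (2.1680)^0.204 = 1.17100
Power-density ratio: P_B/P_A = (V_B/V_A)³ = (1.17100)³ = 1.60571

1.606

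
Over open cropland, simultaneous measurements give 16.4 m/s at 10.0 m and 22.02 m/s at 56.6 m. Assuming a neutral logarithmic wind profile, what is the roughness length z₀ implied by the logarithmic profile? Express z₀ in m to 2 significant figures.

Log law: V(z) ∝ ln(z/z₀). With r = V₁/V₂ = 16.4/22.02 = 0.74478,
r · ln(z₂/z₀) = ln(z₁/z₀) ⇒ ln z₀ = (ln z₁ − r·ln z₂)/(1 − r)
ln z₀ = (2.30259 − 0.74478×4.03601) / 0.25522 = -2.7558
z₀ = exp(-2.7558) = 0.06356 m

z₀ ≈ 0.064 m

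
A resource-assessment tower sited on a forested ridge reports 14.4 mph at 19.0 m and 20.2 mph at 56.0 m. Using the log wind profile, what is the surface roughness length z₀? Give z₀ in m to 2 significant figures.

z₀ ≈ 1.3 m

Log law: V(z) ∝ ln(z/z₀). With r = V₁/V₂ = 14.4/20.2 = 0.71287,
r · ln(z₂/z₀) = ln(z₁/z₀) ⇒ ln z₀ = (ln z₁ − r·ln z₂)/(1 − r)
ln z₀ = (2.94444 − 0.71287×4.02535) / 0.28713 = 0.2608
z₀ = exp(0.2608) = 1.298 m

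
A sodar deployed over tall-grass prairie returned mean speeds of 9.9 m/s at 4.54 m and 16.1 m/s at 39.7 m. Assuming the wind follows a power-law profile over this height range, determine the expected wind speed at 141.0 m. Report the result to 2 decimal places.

21.39 m/s

First find α: α = ln(V₂/V₁)/ln(z₂/z₁) = ln(16.1/9.9)/ln(39.7/4.54) = 0.48628/2.16842 = 0.2243
Extrapolate from 39.7 m to 141.0 m: V₃ = 16.1 × (141.0/39.7)^0.2243 = 16.1 × 1.3287 = 21.3926 m/s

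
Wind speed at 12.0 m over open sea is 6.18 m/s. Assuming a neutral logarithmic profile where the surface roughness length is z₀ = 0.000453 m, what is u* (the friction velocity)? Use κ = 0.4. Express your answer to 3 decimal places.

Log law: V(z) = (u*/κ) · ln(z/z₀) ⇒ u* = κ · V / ln(z/z₀)
u* = 0.4 × 6.18 / ln(12.0/0.000453) = 0.4 × 6.18 / 10.1845
   = 2.4720 / 10.1845 = 0.2427 m/s

u* ≈ 0.243 m/s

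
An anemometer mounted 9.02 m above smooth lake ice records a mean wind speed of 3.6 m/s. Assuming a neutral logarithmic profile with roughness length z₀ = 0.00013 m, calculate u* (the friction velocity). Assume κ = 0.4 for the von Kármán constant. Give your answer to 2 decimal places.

Log law: V(z) = (u*/κ) · ln(z/z₀) ⇒ u* = κ · V / ln(z/z₀)
u* = 0.4 × 3.6 / ln(9.02/0.00013) = 0.4 × 3.6 / 11.1474
   = 1.4400 / 11.1474 = 0.1292 m/s

u* ≈ 0.13 m/s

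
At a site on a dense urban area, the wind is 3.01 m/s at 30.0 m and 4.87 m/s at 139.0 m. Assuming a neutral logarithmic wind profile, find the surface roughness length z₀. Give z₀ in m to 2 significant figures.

Log law: V(z) ∝ ln(z/z₀). With r = V₁/V₂ = 3.01/4.87 = 0.61807,
r · ln(z₂/z₀) = ln(z₁/z₀) ⇒ ln z₀ = (ln z₁ − r·ln z₂)/(1 − r)
ln z₀ = (3.40120 − 0.61807×4.93447) / 0.38193 = 0.9199
z₀ = exp(0.9199) = 2.509 m

z₀ ≈ 2.5 m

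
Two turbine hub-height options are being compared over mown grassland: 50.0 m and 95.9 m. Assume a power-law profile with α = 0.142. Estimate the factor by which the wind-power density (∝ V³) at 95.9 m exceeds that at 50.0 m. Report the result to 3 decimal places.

1.320

Speed ratio: V_B/V_A = (z_B/z_A)^α = (95.9/50.0)^0.142 = (1.9180)^0.142 = 1.09689
Power-density ratio: P_B/P_A = (V_B/V_A)³ = (1.09689)³ = 1.31976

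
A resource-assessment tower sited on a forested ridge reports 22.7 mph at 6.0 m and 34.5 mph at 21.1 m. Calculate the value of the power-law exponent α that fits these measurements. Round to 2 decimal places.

α ≈ 0.33

Power law: V₂/V₁ = (z₂/z₁)^α ⇒ α = ln(V₂/V₁) / ln(z₂/z₁)
α = ln(34.5/22.7) / ln(21.1/6.0) = ln(1.5198) / ln(3.5167)
  = 0.41859 / 1.25751 = 0.33287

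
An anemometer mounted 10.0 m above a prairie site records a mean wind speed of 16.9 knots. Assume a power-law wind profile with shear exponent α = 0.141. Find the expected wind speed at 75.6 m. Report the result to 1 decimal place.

Power-law profile: V₂ = V₁ · (z₂/z₁)^α
V₂ = 16.9 × (75.6/10.0)^0.141 = 16.9 × (7.5600)^0.141
    = 16.9 × 1.3301 = 22.4780 knots

22.5 knots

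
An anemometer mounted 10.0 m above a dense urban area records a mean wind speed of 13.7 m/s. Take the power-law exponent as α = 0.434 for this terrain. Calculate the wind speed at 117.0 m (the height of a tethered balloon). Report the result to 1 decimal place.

Power-law profile: V₂ = V₁ · (z₂/z₁)^α
V₂ = 13.7 × (117.0/10.0)^0.434 = 13.7 × (11.7000)^0.434
    = 13.7 × 2.9080 = 39.8394 m/s

39.8 m/s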